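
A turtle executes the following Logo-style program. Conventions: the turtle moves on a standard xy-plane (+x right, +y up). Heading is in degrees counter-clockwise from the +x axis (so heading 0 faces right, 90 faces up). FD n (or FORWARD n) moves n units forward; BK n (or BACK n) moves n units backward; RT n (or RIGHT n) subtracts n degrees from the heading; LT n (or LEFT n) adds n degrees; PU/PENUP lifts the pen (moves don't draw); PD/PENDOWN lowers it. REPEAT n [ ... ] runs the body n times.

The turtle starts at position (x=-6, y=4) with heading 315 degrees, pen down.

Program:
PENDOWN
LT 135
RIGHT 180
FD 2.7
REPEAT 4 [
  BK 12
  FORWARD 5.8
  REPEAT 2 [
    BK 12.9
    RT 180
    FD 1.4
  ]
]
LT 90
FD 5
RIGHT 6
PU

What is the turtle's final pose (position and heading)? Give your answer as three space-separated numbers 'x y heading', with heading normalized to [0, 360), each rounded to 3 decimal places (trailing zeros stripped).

Answer: -1 26.1 354

Derivation:
Executing turtle program step by step:
Start: pos=(-6,4), heading=315, pen down
PD: pen down
LT 135: heading 315 -> 90
RT 180: heading 90 -> 270
FD 2.7: (-6,4) -> (-6,1.3) [heading=270, draw]
REPEAT 4 [
  -- iteration 1/4 --
  BK 12: (-6,1.3) -> (-6,13.3) [heading=270, draw]
  FD 5.8: (-6,13.3) -> (-6,7.5) [heading=270, draw]
  REPEAT 2 [
    -- iteration 1/2 --
    BK 12.9: (-6,7.5) -> (-6,20.4) [heading=270, draw]
    RT 180: heading 270 -> 90
    FD 1.4: (-6,20.4) -> (-6,21.8) [heading=90, draw]
    -- iteration 2/2 --
    BK 12.9: (-6,21.8) -> (-6,8.9) [heading=90, draw]
    RT 180: heading 90 -> 270
    FD 1.4: (-6,8.9) -> (-6,7.5) [heading=270, draw]
  ]
  -- iteration 2/4 --
  BK 12: (-6,7.5) -> (-6,19.5) [heading=270, draw]
  FD 5.8: (-6,19.5) -> (-6,13.7) [heading=270, draw]
  REPEAT 2 [
    -- iteration 1/2 --
    BK 12.9: (-6,13.7) -> (-6,26.6) [heading=270, draw]
    RT 180: heading 270 -> 90
    FD 1.4: (-6,26.6) -> (-6,28) [heading=90, draw]
    -- iteration 2/2 --
    BK 12.9: (-6,28) -> (-6,15.1) [heading=90, draw]
    RT 180: heading 90 -> 270
    FD 1.4: (-6,15.1) -> (-6,13.7) [heading=270, draw]
  ]
  -- iteration 3/4 --
  BK 12: (-6,13.7) -> (-6,25.7) [heading=270, draw]
  FD 5.8: (-6,25.7) -> (-6,19.9) [heading=270, draw]
  REPEAT 2 [
    -- iteration 1/2 --
    BK 12.9: (-6,19.9) -> (-6,32.8) [heading=270, draw]
    RT 180: heading 270 -> 90
    FD 1.4: (-6,32.8) -> (-6,34.2) [heading=90, draw]
    -- iteration 2/2 --
    BK 12.9: (-6,34.2) -> (-6,21.3) [heading=90, draw]
    RT 180: heading 90 -> 270
    FD 1.4: (-6,21.3) -> (-6,19.9) [heading=270, draw]
  ]
  -- iteration 4/4 --
  BK 12: (-6,19.9) -> (-6,31.9) [heading=270, draw]
  FD 5.8: (-6,31.9) -> (-6,26.1) [heading=270, draw]
  REPEAT 2 [
    -- iteration 1/2 --
    BK 12.9: (-6,26.1) -> (-6,39) [heading=270, draw]
    RT 180: heading 270 -> 90
    FD 1.4: (-6,39) -> (-6,40.4) [heading=90, draw]
    -- iteration 2/2 --
    BK 12.9: (-6,40.4) -> (-6,27.5) [heading=90, draw]
    RT 180: heading 90 -> 270
    FD 1.4: (-6,27.5) -> (-6,26.1) [heading=270, draw]
  ]
]
LT 90: heading 270 -> 0
FD 5: (-6,26.1) -> (-1,26.1) [heading=0, draw]
RT 6: heading 0 -> 354
PU: pen up
Final: pos=(-1,26.1), heading=354, 26 segment(s) drawn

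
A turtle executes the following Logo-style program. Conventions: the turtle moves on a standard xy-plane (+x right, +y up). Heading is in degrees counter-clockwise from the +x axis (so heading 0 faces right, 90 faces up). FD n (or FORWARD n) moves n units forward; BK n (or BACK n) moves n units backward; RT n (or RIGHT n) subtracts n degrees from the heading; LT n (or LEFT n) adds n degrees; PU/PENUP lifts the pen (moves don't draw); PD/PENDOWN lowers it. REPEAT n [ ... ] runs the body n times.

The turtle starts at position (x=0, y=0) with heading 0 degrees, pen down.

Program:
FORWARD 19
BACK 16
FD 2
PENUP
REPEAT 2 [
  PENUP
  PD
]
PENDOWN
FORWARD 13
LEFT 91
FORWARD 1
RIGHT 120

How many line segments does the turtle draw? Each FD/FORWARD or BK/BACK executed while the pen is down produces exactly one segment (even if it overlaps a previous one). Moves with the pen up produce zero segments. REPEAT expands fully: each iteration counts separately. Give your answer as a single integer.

Executing turtle program step by step:
Start: pos=(0,0), heading=0, pen down
FD 19: (0,0) -> (19,0) [heading=0, draw]
BK 16: (19,0) -> (3,0) [heading=0, draw]
FD 2: (3,0) -> (5,0) [heading=0, draw]
PU: pen up
REPEAT 2 [
  -- iteration 1/2 --
  PU: pen up
  PD: pen down
  -- iteration 2/2 --
  PU: pen up
  PD: pen down
]
PD: pen down
FD 13: (5,0) -> (18,0) [heading=0, draw]
LT 91: heading 0 -> 91
FD 1: (18,0) -> (17.983,1) [heading=91, draw]
RT 120: heading 91 -> 331
Final: pos=(17.983,1), heading=331, 5 segment(s) drawn
Segments drawn: 5

Answer: 5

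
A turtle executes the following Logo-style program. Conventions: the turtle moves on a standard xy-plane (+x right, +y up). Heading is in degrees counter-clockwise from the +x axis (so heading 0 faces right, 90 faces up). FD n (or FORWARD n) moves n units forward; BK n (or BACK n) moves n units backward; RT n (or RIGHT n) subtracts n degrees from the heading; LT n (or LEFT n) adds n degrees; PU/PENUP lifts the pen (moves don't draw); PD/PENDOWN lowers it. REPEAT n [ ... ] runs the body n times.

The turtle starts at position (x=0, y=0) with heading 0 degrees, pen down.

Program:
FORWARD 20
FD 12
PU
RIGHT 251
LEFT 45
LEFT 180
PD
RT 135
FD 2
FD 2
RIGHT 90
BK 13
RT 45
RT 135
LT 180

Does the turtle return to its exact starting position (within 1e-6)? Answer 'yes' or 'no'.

Executing turtle program step by step:
Start: pos=(0,0), heading=0, pen down
FD 20: (0,0) -> (20,0) [heading=0, draw]
FD 12: (20,0) -> (32,0) [heading=0, draw]
PU: pen up
RT 251: heading 0 -> 109
LT 45: heading 109 -> 154
LT 180: heading 154 -> 334
PD: pen down
RT 135: heading 334 -> 199
FD 2: (32,0) -> (30.109,-0.651) [heading=199, draw]
FD 2: (30.109,-0.651) -> (28.218,-1.302) [heading=199, draw]
RT 90: heading 199 -> 109
BK 13: (28.218,-1.302) -> (32.45,-13.594) [heading=109, draw]
RT 45: heading 109 -> 64
RT 135: heading 64 -> 289
LT 180: heading 289 -> 109
Final: pos=(32.45,-13.594), heading=109, 5 segment(s) drawn

Start position: (0, 0)
Final position: (32.45, -13.594)
Distance = 35.183; >= 1e-6 -> NOT closed

Answer: no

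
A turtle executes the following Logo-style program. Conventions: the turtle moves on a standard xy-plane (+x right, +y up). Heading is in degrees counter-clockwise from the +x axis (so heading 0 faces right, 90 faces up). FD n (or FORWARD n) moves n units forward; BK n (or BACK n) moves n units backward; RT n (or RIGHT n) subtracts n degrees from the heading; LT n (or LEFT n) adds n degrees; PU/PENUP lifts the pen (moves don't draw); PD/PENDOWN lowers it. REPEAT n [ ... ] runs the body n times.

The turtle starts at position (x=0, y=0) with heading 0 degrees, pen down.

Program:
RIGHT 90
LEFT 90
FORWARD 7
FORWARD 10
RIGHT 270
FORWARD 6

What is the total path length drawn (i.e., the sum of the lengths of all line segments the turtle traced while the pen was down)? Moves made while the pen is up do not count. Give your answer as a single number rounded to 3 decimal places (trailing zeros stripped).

Answer: 23

Derivation:
Executing turtle program step by step:
Start: pos=(0,0), heading=0, pen down
RT 90: heading 0 -> 270
LT 90: heading 270 -> 0
FD 7: (0,0) -> (7,0) [heading=0, draw]
FD 10: (7,0) -> (17,0) [heading=0, draw]
RT 270: heading 0 -> 90
FD 6: (17,0) -> (17,6) [heading=90, draw]
Final: pos=(17,6), heading=90, 3 segment(s) drawn

Segment lengths:
  seg 1: (0,0) -> (7,0), length = 7
  seg 2: (7,0) -> (17,0), length = 10
  seg 3: (17,0) -> (17,6), length = 6
Total = 23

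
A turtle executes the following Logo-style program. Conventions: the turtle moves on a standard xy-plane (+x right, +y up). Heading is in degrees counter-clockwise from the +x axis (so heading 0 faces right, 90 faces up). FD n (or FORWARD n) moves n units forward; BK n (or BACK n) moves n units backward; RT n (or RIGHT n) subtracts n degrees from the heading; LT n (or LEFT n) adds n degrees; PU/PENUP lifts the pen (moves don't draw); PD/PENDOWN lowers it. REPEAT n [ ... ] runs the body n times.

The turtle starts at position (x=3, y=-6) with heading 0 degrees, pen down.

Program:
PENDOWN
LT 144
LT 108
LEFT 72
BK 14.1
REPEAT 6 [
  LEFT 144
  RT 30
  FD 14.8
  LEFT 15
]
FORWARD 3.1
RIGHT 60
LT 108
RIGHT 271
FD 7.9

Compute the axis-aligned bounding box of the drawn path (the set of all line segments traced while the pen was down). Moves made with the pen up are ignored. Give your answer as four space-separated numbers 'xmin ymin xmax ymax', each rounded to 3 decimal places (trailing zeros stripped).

Executing turtle program step by step:
Start: pos=(3,-6), heading=0, pen down
PD: pen down
LT 144: heading 0 -> 144
LT 108: heading 144 -> 252
LT 72: heading 252 -> 324
BK 14.1: (3,-6) -> (-8.407,2.288) [heading=324, draw]
REPEAT 6 [
  -- iteration 1/6 --
  LT 144: heading 324 -> 108
  RT 30: heading 108 -> 78
  FD 14.8: (-8.407,2.288) -> (-5.33,16.764) [heading=78, draw]
  LT 15: heading 78 -> 93
  -- iteration 2/6 --
  LT 144: heading 93 -> 237
  RT 30: heading 237 -> 207
  FD 14.8: (-5.33,16.764) -> (-18.517,10.045) [heading=207, draw]
  LT 15: heading 207 -> 222
  -- iteration 3/6 --
  LT 144: heading 222 -> 6
  RT 30: heading 6 -> 336
  FD 14.8: (-18.517,10.045) -> (-4.996,4.026) [heading=336, draw]
  LT 15: heading 336 -> 351
  -- iteration 4/6 --
  LT 144: heading 351 -> 135
  RT 30: heading 135 -> 105
  FD 14.8: (-4.996,4.026) -> (-8.827,18.321) [heading=105, draw]
  LT 15: heading 105 -> 120
  -- iteration 5/6 --
  LT 144: heading 120 -> 264
  RT 30: heading 264 -> 234
  FD 14.8: (-8.827,18.321) -> (-17.526,6.348) [heading=234, draw]
  LT 15: heading 234 -> 249
  -- iteration 6/6 --
  LT 144: heading 249 -> 33
  RT 30: heading 33 -> 3
  FD 14.8: (-17.526,6.348) -> (-2.746,7.122) [heading=3, draw]
  LT 15: heading 3 -> 18
]
FD 3.1: (-2.746,7.122) -> (0.202,8.08) [heading=18, draw]
RT 60: heading 18 -> 318
LT 108: heading 318 -> 66
RT 271: heading 66 -> 155
FD 7.9: (0.202,8.08) -> (-6.958,11.419) [heading=155, draw]
Final: pos=(-6.958,11.419), heading=155, 9 segment(s) drawn

Segment endpoints: x in {-18.517, -17.526, -8.827, -8.407, -6.958, -5.33, -4.996, -2.746, 0.202, 3}, y in {-6, 2.288, 4.026, 6.348, 7.122, 8.08, 10.045, 11.419, 16.764, 18.321}
xmin=-18.517, ymin=-6, xmax=3, ymax=18.321

Answer: -18.517 -6 3 18.321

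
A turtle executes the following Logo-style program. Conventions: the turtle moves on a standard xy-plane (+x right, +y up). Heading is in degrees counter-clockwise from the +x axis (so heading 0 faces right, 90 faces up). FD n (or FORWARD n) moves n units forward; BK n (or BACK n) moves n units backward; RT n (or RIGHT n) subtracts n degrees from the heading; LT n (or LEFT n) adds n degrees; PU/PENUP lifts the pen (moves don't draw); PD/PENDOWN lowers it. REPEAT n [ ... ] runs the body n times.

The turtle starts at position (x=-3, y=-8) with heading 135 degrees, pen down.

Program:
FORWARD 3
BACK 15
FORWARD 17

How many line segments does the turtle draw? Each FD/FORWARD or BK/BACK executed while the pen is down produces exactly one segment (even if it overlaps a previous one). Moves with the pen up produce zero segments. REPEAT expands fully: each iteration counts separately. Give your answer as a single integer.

Answer: 3

Derivation:
Executing turtle program step by step:
Start: pos=(-3,-8), heading=135, pen down
FD 3: (-3,-8) -> (-5.121,-5.879) [heading=135, draw]
BK 15: (-5.121,-5.879) -> (5.485,-16.485) [heading=135, draw]
FD 17: (5.485,-16.485) -> (-6.536,-4.464) [heading=135, draw]
Final: pos=(-6.536,-4.464), heading=135, 3 segment(s) drawn
Segments drawn: 3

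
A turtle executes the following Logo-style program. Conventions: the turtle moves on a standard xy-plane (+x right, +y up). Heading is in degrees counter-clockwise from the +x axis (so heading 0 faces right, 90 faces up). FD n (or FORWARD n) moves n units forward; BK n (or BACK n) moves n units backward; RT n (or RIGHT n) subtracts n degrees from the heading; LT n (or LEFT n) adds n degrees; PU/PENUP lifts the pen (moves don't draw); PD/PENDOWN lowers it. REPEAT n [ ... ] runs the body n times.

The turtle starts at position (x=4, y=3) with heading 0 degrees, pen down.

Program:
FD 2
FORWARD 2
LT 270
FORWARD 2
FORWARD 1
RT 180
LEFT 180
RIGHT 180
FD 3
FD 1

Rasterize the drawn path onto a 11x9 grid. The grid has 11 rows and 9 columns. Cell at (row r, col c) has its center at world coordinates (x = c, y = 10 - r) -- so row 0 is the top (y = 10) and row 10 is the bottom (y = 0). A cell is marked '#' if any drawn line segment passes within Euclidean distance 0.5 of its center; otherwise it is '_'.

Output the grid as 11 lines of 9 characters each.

Segment 0: (4,3) -> (6,3)
Segment 1: (6,3) -> (8,3)
Segment 2: (8,3) -> (8,1)
Segment 3: (8,1) -> (8,0)
Segment 4: (8,0) -> (8,3)
Segment 5: (8,3) -> (8,4)

Answer: _________
_________
_________
_________
_________
_________
________#
____#####
________#
________#
________#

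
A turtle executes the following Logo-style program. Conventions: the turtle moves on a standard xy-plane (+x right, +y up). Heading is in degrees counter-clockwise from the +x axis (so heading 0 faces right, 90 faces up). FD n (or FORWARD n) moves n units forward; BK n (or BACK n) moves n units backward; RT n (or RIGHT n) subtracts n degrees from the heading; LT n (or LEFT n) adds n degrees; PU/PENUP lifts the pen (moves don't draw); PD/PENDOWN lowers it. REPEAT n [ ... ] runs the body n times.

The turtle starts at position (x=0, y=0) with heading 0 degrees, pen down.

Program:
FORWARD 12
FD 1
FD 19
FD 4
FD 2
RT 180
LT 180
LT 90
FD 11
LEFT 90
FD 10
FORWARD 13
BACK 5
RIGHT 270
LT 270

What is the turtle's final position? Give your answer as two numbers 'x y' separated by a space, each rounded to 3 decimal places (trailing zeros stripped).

Executing turtle program step by step:
Start: pos=(0,0), heading=0, pen down
FD 12: (0,0) -> (12,0) [heading=0, draw]
FD 1: (12,0) -> (13,0) [heading=0, draw]
FD 19: (13,0) -> (32,0) [heading=0, draw]
FD 4: (32,0) -> (36,0) [heading=0, draw]
FD 2: (36,0) -> (38,0) [heading=0, draw]
RT 180: heading 0 -> 180
LT 180: heading 180 -> 0
LT 90: heading 0 -> 90
FD 11: (38,0) -> (38,11) [heading=90, draw]
LT 90: heading 90 -> 180
FD 10: (38,11) -> (28,11) [heading=180, draw]
FD 13: (28,11) -> (15,11) [heading=180, draw]
BK 5: (15,11) -> (20,11) [heading=180, draw]
RT 270: heading 180 -> 270
LT 270: heading 270 -> 180
Final: pos=(20,11), heading=180, 9 segment(s) drawn

Answer: 20 11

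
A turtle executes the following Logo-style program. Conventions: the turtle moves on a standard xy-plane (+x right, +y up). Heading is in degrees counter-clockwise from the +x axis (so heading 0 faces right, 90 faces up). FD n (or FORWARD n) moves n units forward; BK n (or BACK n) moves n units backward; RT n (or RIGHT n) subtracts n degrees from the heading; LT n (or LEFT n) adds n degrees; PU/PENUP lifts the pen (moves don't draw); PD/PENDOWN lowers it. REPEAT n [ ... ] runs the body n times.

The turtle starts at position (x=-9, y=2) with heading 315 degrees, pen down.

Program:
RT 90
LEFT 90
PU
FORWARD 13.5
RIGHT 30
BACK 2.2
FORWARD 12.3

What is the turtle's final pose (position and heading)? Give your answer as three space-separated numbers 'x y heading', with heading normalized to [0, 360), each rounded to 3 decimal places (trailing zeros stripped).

Executing turtle program step by step:
Start: pos=(-9,2), heading=315, pen down
RT 90: heading 315 -> 225
LT 90: heading 225 -> 315
PU: pen up
FD 13.5: (-9,2) -> (0.546,-7.546) [heading=315, move]
RT 30: heading 315 -> 285
BK 2.2: (0.546,-7.546) -> (-0.023,-5.421) [heading=285, move]
FD 12.3: (-0.023,-5.421) -> (3.16,-17.302) [heading=285, move]
Final: pos=(3.16,-17.302), heading=285, 0 segment(s) drawn

Answer: 3.16 -17.302 285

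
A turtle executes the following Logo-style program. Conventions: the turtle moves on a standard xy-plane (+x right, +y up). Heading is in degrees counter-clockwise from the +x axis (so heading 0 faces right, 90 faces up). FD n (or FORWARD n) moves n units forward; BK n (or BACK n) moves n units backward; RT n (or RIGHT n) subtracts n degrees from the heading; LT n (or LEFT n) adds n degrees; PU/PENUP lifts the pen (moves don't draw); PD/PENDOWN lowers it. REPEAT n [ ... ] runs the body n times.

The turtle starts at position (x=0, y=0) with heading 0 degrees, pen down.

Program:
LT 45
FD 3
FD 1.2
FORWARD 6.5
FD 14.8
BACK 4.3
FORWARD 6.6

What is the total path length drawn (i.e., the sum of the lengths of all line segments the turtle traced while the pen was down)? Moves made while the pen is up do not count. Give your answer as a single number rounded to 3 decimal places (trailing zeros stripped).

Executing turtle program step by step:
Start: pos=(0,0), heading=0, pen down
LT 45: heading 0 -> 45
FD 3: (0,0) -> (2.121,2.121) [heading=45, draw]
FD 1.2: (2.121,2.121) -> (2.97,2.97) [heading=45, draw]
FD 6.5: (2.97,2.97) -> (7.566,7.566) [heading=45, draw]
FD 14.8: (7.566,7.566) -> (18.031,18.031) [heading=45, draw]
BK 4.3: (18.031,18.031) -> (14.991,14.991) [heading=45, draw]
FD 6.6: (14.991,14.991) -> (19.658,19.658) [heading=45, draw]
Final: pos=(19.658,19.658), heading=45, 6 segment(s) drawn

Segment lengths:
  seg 1: (0,0) -> (2.121,2.121), length = 3
  seg 2: (2.121,2.121) -> (2.97,2.97), length = 1.2
  seg 3: (2.97,2.97) -> (7.566,7.566), length = 6.5
  seg 4: (7.566,7.566) -> (18.031,18.031), length = 14.8
  seg 5: (18.031,18.031) -> (14.991,14.991), length = 4.3
  seg 6: (14.991,14.991) -> (19.658,19.658), length = 6.6
Total = 36.4

Answer: 36.4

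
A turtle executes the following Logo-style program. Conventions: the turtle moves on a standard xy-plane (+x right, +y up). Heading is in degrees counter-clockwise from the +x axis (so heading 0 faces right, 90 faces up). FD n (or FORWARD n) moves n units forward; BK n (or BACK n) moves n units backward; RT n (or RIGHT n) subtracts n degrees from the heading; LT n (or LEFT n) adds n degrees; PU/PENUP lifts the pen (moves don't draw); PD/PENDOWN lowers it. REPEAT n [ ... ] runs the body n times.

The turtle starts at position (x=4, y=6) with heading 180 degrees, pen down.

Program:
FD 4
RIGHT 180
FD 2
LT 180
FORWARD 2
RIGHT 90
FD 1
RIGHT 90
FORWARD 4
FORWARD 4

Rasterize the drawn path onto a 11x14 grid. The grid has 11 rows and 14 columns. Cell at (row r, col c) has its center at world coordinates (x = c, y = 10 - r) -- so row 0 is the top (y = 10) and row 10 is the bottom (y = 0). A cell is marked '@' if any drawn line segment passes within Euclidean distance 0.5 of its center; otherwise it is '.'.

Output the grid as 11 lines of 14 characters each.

Answer: ..............
..............
..............
@@@@@@@@@.....
@@@@@.........
..............
..............
..............
..............
..............
..............

Derivation:
Segment 0: (4,6) -> (0,6)
Segment 1: (0,6) -> (2,6)
Segment 2: (2,6) -> (0,6)
Segment 3: (0,6) -> (0,7)
Segment 4: (0,7) -> (4,7)
Segment 5: (4,7) -> (8,7)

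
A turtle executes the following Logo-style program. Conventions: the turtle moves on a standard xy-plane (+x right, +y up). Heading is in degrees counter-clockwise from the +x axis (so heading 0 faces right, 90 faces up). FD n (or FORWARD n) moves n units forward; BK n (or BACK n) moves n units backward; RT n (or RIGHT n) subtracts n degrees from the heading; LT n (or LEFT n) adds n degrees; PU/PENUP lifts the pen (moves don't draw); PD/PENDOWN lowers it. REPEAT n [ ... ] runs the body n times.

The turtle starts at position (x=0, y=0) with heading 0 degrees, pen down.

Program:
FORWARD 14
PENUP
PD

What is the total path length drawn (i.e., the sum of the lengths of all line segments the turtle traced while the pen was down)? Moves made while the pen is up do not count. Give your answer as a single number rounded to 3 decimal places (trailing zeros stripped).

Executing turtle program step by step:
Start: pos=(0,0), heading=0, pen down
FD 14: (0,0) -> (14,0) [heading=0, draw]
PU: pen up
PD: pen down
Final: pos=(14,0), heading=0, 1 segment(s) drawn

Segment lengths:
  seg 1: (0,0) -> (14,0), length = 14
Total = 14

Answer: 14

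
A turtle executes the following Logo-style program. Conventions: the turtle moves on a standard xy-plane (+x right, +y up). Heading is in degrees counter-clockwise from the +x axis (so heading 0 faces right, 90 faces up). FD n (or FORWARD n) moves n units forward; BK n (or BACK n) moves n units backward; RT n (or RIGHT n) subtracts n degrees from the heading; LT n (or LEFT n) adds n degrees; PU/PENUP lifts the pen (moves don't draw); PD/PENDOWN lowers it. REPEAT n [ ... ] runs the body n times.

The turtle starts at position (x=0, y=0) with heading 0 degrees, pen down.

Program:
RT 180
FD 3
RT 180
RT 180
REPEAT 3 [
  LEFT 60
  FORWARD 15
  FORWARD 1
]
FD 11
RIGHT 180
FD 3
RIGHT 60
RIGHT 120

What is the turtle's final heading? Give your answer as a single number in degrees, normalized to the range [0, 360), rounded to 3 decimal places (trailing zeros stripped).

Executing turtle program step by step:
Start: pos=(0,0), heading=0, pen down
RT 180: heading 0 -> 180
FD 3: (0,0) -> (-3,0) [heading=180, draw]
RT 180: heading 180 -> 0
RT 180: heading 0 -> 180
REPEAT 3 [
  -- iteration 1/3 --
  LT 60: heading 180 -> 240
  FD 15: (-3,0) -> (-10.5,-12.99) [heading=240, draw]
  FD 1: (-10.5,-12.99) -> (-11,-13.856) [heading=240, draw]
  -- iteration 2/3 --
  LT 60: heading 240 -> 300
  FD 15: (-11,-13.856) -> (-3.5,-26.847) [heading=300, draw]
  FD 1: (-3.5,-26.847) -> (-3,-27.713) [heading=300, draw]
  -- iteration 3/3 --
  LT 60: heading 300 -> 0
  FD 15: (-3,-27.713) -> (12,-27.713) [heading=0, draw]
  FD 1: (12,-27.713) -> (13,-27.713) [heading=0, draw]
]
FD 11: (13,-27.713) -> (24,-27.713) [heading=0, draw]
RT 180: heading 0 -> 180
FD 3: (24,-27.713) -> (21,-27.713) [heading=180, draw]
RT 60: heading 180 -> 120
RT 120: heading 120 -> 0
Final: pos=(21,-27.713), heading=0, 9 segment(s) drawn

Answer: 0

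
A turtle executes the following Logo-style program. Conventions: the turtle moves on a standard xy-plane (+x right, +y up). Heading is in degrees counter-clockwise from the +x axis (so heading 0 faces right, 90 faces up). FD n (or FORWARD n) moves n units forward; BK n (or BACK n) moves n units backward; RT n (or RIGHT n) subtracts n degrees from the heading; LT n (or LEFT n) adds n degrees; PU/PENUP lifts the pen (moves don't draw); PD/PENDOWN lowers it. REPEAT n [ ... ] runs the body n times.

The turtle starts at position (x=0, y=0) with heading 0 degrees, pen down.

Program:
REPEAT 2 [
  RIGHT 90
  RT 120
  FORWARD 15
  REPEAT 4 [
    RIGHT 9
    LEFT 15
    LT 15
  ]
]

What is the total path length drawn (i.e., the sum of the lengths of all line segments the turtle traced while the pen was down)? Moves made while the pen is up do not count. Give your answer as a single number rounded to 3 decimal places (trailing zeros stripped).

Answer: 30

Derivation:
Executing turtle program step by step:
Start: pos=(0,0), heading=0, pen down
REPEAT 2 [
  -- iteration 1/2 --
  RT 90: heading 0 -> 270
  RT 120: heading 270 -> 150
  FD 15: (0,0) -> (-12.99,7.5) [heading=150, draw]
  REPEAT 4 [
    -- iteration 1/4 --
    RT 9: heading 150 -> 141
    LT 15: heading 141 -> 156
    LT 15: heading 156 -> 171
    -- iteration 2/4 --
    RT 9: heading 171 -> 162
    LT 15: heading 162 -> 177
    LT 15: heading 177 -> 192
    -- iteration 3/4 --
    RT 9: heading 192 -> 183
    LT 15: heading 183 -> 198
    LT 15: heading 198 -> 213
    -- iteration 4/4 --
    RT 9: heading 213 -> 204
    LT 15: heading 204 -> 219
    LT 15: heading 219 -> 234
  ]
  -- iteration 2/2 --
  RT 90: heading 234 -> 144
  RT 120: heading 144 -> 24
  FD 15: (-12.99,7.5) -> (0.713,13.601) [heading=24, draw]
  REPEAT 4 [
    -- iteration 1/4 --
    RT 9: heading 24 -> 15
    LT 15: heading 15 -> 30
    LT 15: heading 30 -> 45
    -- iteration 2/4 --
    RT 9: heading 45 -> 36
    LT 15: heading 36 -> 51
    LT 15: heading 51 -> 66
    -- iteration 3/4 --
    RT 9: heading 66 -> 57
    LT 15: heading 57 -> 72
    LT 15: heading 72 -> 87
    -- iteration 4/4 --
    RT 9: heading 87 -> 78
    LT 15: heading 78 -> 93
    LT 15: heading 93 -> 108
  ]
]
Final: pos=(0.713,13.601), heading=108, 2 segment(s) drawn

Segment lengths:
  seg 1: (0,0) -> (-12.99,7.5), length = 15
  seg 2: (-12.99,7.5) -> (0.713,13.601), length = 15
Total = 30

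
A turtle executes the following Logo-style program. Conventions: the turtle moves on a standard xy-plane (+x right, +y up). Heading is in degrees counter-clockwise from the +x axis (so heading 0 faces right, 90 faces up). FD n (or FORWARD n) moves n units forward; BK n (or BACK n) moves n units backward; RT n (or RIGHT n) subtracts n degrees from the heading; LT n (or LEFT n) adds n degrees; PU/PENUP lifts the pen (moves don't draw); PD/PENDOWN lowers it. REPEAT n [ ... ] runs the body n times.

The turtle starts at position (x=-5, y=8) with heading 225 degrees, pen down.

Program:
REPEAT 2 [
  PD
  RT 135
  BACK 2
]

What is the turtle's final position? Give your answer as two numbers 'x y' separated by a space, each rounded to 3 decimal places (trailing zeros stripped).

Answer: -6.414 7.414

Derivation:
Executing turtle program step by step:
Start: pos=(-5,8), heading=225, pen down
REPEAT 2 [
  -- iteration 1/2 --
  PD: pen down
  RT 135: heading 225 -> 90
  BK 2: (-5,8) -> (-5,6) [heading=90, draw]
  -- iteration 2/2 --
  PD: pen down
  RT 135: heading 90 -> 315
  BK 2: (-5,6) -> (-6.414,7.414) [heading=315, draw]
]
Final: pos=(-6.414,7.414), heading=315, 2 segment(s) drawn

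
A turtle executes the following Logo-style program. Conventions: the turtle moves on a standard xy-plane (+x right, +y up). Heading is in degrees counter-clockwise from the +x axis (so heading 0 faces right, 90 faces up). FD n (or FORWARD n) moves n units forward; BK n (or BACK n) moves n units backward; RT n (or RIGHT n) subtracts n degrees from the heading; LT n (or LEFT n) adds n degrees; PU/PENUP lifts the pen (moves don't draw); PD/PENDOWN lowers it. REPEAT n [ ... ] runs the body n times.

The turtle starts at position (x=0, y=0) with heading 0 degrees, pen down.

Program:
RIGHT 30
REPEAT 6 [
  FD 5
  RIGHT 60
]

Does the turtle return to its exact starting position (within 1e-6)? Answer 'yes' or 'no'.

Answer: yes

Derivation:
Executing turtle program step by step:
Start: pos=(0,0), heading=0, pen down
RT 30: heading 0 -> 330
REPEAT 6 [
  -- iteration 1/6 --
  FD 5: (0,0) -> (4.33,-2.5) [heading=330, draw]
  RT 60: heading 330 -> 270
  -- iteration 2/6 --
  FD 5: (4.33,-2.5) -> (4.33,-7.5) [heading=270, draw]
  RT 60: heading 270 -> 210
  -- iteration 3/6 --
  FD 5: (4.33,-7.5) -> (0,-10) [heading=210, draw]
  RT 60: heading 210 -> 150
  -- iteration 4/6 --
  FD 5: (0,-10) -> (-4.33,-7.5) [heading=150, draw]
  RT 60: heading 150 -> 90
  -- iteration 5/6 --
  FD 5: (-4.33,-7.5) -> (-4.33,-2.5) [heading=90, draw]
  RT 60: heading 90 -> 30
  -- iteration 6/6 --
  FD 5: (-4.33,-2.5) -> (0,0) [heading=30, draw]
  RT 60: heading 30 -> 330
]
Final: pos=(0,0), heading=330, 6 segment(s) drawn

Start position: (0, 0)
Final position: (0, 0)
Distance = 0; < 1e-6 -> CLOSED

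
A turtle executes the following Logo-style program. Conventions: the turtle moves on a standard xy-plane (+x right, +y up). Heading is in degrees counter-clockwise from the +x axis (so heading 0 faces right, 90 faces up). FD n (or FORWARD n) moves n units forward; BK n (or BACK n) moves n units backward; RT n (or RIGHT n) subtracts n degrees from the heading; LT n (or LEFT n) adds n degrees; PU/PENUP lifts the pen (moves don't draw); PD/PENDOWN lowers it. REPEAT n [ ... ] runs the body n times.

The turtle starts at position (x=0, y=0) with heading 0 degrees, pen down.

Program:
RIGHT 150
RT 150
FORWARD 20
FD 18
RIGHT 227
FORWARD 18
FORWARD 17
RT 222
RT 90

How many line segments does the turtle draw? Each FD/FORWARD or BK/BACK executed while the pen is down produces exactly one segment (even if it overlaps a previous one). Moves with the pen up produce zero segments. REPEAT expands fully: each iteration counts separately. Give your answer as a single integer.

Answer: 4

Derivation:
Executing turtle program step by step:
Start: pos=(0,0), heading=0, pen down
RT 150: heading 0 -> 210
RT 150: heading 210 -> 60
FD 20: (0,0) -> (10,17.321) [heading=60, draw]
FD 18: (10,17.321) -> (19,32.909) [heading=60, draw]
RT 227: heading 60 -> 193
FD 18: (19,32.909) -> (1.461,28.86) [heading=193, draw]
FD 17: (1.461,28.86) -> (-15.103,25.036) [heading=193, draw]
RT 222: heading 193 -> 331
RT 90: heading 331 -> 241
Final: pos=(-15.103,25.036), heading=241, 4 segment(s) drawn
Segments drawn: 4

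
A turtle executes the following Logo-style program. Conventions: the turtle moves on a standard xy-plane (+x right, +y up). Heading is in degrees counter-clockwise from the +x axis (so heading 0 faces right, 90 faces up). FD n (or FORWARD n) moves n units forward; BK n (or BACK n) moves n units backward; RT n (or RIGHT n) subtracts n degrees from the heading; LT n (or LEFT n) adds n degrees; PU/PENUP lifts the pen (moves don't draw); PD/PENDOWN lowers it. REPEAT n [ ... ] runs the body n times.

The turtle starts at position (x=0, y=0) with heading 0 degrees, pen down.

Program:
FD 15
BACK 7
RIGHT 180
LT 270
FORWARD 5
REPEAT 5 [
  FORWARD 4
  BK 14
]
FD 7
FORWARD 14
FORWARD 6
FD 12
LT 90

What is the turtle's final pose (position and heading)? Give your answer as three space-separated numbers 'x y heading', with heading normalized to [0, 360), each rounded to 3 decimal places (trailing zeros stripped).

Answer: 8 -6 180

Derivation:
Executing turtle program step by step:
Start: pos=(0,0), heading=0, pen down
FD 15: (0,0) -> (15,0) [heading=0, draw]
BK 7: (15,0) -> (8,0) [heading=0, draw]
RT 180: heading 0 -> 180
LT 270: heading 180 -> 90
FD 5: (8,0) -> (8,5) [heading=90, draw]
REPEAT 5 [
  -- iteration 1/5 --
  FD 4: (8,5) -> (8,9) [heading=90, draw]
  BK 14: (8,9) -> (8,-5) [heading=90, draw]
  -- iteration 2/5 --
  FD 4: (8,-5) -> (8,-1) [heading=90, draw]
  BK 14: (8,-1) -> (8,-15) [heading=90, draw]
  -- iteration 3/5 --
  FD 4: (8,-15) -> (8,-11) [heading=90, draw]
  BK 14: (8,-11) -> (8,-25) [heading=90, draw]
  -- iteration 4/5 --
  FD 4: (8,-25) -> (8,-21) [heading=90, draw]
  BK 14: (8,-21) -> (8,-35) [heading=90, draw]
  -- iteration 5/5 --
  FD 4: (8,-35) -> (8,-31) [heading=90, draw]
  BK 14: (8,-31) -> (8,-45) [heading=90, draw]
]
FD 7: (8,-45) -> (8,-38) [heading=90, draw]
FD 14: (8,-38) -> (8,-24) [heading=90, draw]
FD 6: (8,-24) -> (8,-18) [heading=90, draw]
FD 12: (8,-18) -> (8,-6) [heading=90, draw]
LT 90: heading 90 -> 180
Final: pos=(8,-6), heading=180, 17 segment(s) drawn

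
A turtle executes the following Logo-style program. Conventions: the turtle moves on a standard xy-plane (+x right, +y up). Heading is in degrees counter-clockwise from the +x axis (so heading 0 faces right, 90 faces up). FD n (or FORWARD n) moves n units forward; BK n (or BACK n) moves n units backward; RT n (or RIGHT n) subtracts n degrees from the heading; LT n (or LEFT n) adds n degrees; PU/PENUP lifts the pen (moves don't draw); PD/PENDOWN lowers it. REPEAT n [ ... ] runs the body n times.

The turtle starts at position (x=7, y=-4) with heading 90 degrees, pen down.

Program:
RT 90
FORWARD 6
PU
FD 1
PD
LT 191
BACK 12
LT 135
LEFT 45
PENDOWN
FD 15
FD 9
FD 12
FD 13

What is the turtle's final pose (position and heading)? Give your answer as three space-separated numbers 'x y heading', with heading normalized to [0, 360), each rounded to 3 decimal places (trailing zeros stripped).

Executing turtle program step by step:
Start: pos=(7,-4), heading=90, pen down
RT 90: heading 90 -> 0
FD 6: (7,-4) -> (13,-4) [heading=0, draw]
PU: pen up
FD 1: (13,-4) -> (14,-4) [heading=0, move]
PD: pen down
LT 191: heading 0 -> 191
BK 12: (14,-4) -> (25.78,-1.71) [heading=191, draw]
LT 135: heading 191 -> 326
LT 45: heading 326 -> 11
PD: pen down
FD 15: (25.78,-1.71) -> (40.504,1.152) [heading=11, draw]
FD 9: (40.504,1.152) -> (49.339,2.869) [heading=11, draw]
FD 12: (49.339,2.869) -> (61.118,5.159) [heading=11, draw]
FD 13: (61.118,5.159) -> (73.879,7.639) [heading=11, draw]
Final: pos=(73.879,7.639), heading=11, 6 segment(s) drawn

Answer: 73.879 7.639 11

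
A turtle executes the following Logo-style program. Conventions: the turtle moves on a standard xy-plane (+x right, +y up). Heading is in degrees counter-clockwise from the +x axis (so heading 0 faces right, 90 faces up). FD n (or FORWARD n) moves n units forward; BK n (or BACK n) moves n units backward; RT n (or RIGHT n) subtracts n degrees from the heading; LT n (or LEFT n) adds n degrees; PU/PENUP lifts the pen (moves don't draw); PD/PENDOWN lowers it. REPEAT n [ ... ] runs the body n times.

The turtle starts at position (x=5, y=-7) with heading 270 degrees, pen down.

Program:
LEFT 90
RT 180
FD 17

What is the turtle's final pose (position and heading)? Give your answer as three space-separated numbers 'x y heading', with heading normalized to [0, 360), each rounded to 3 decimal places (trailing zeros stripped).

Executing turtle program step by step:
Start: pos=(5,-7), heading=270, pen down
LT 90: heading 270 -> 0
RT 180: heading 0 -> 180
FD 17: (5,-7) -> (-12,-7) [heading=180, draw]
Final: pos=(-12,-7), heading=180, 1 segment(s) drawn

Answer: -12 -7 180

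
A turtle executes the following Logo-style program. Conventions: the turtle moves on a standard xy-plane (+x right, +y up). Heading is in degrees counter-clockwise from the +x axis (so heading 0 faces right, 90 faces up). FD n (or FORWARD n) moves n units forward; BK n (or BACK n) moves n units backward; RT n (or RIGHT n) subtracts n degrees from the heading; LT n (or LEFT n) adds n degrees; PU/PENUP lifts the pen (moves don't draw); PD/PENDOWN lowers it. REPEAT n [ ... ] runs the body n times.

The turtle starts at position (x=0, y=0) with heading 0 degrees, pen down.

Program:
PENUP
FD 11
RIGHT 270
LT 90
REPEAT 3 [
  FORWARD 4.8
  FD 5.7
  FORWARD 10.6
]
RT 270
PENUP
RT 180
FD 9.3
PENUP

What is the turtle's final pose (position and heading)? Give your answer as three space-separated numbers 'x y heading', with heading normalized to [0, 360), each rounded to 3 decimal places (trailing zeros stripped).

Answer: -52.3 9.3 90

Derivation:
Executing turtle program step by step:
Start: pos=(0,0), heading=0, pen down
PU: pen up
FD 11: (0,0) -> (11,0) [heading=0, move]
RT 270: heading 0 -> 90
LT 90: heading 90 -> 180
REPEAT 3 [
  -- iteration 1/3 --
  FD 4.8: (11,0) -> (6.2,0) [heading=180, move]
  FD 5.7: (6.2,0) -> (0.5,0) [heading=180, move]
  FD 10.6: (0.5,0) -> (-10.1,0) [heading=180, move]
  -- iteration 2/3 --
  FD 4.8: (-10.1,0) -> (-14.9,0) [heading=180, move]
  FD 5.7: (-14.9,0) -> (-20.6,0) [heading=180, move]
  FD 10.6: (-20.6,0) -> (-31.2,0) [heading=180, move]
  -- iteration 3/3 --
  FD 4.8: (-31.2,0) -> (-36,0) [heading=180, move]
  FD 5.7: (-36,0) -> (-41.7,0) [heading=180, move]
  FD 10.6: (-41.7,0) -> (-52.3,0) [heading=180, move]
]
RT 270: heading 180 -> 270
PU: pen up
RT 180: heading 270 -> 90
FD 9.3: (-52.3,0) -> (-52.3,9.3) [heading=90, move]
PU: pen up
Final: pos=(-52.3,9.3), heading=90, 0 segment(s) drawn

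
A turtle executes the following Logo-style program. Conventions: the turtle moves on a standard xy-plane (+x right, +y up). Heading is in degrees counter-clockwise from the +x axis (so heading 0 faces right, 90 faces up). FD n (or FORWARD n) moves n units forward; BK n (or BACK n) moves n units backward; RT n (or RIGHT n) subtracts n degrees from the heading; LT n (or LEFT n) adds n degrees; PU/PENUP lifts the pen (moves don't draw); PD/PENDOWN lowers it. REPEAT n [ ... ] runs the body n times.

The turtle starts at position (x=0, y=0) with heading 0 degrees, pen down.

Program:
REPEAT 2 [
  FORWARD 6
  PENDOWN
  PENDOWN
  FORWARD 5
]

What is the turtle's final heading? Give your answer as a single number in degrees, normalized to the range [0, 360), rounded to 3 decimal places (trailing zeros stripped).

Answer: 0

Derivation:
Executing turtle program step by step:
Start: pos=(0,0), heading=0, pen down
REPEAT 2 [
  -- iteration 1/2 --
  FD 6: (0,0) -> (6,0) [heading=0, draw]
  PD: pen down
  PD: pen down
  FD 5: (6,0) -> (11,0) [heading=0, draw]
  -- iteration 2/2 --
  FD 6: (11,0) -> (17,0) [heading=0, draw]
  PD: pen down
  PD: pen down
  FD 5: (17,0) -> (22,0) [heading=0, draw]
]
Final: pos=(22,0), heading=0, 4 segment(s) drawn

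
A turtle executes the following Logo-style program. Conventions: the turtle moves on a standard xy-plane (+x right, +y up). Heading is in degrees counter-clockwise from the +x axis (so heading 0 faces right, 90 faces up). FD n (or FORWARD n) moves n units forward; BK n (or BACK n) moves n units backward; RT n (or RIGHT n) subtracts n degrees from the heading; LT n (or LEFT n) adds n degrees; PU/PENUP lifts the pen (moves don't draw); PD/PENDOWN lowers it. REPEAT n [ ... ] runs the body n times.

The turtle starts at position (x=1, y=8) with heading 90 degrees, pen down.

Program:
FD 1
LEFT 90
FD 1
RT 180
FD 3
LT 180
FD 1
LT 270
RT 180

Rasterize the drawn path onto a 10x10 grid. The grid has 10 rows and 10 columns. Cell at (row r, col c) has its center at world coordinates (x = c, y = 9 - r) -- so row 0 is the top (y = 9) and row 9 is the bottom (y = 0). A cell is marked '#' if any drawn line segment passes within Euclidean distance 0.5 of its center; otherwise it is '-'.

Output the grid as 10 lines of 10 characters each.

Segment 0: (1,8) -> (1,9)
Segment 1: (1,9) -> (0,9)
Segment 2: (0,9) -> (3,9)
Segment 3: (3,9) -> (2,9)

Answer: ####------
-#--------
----------
----------
----------
----------
----------
----------
----------
----------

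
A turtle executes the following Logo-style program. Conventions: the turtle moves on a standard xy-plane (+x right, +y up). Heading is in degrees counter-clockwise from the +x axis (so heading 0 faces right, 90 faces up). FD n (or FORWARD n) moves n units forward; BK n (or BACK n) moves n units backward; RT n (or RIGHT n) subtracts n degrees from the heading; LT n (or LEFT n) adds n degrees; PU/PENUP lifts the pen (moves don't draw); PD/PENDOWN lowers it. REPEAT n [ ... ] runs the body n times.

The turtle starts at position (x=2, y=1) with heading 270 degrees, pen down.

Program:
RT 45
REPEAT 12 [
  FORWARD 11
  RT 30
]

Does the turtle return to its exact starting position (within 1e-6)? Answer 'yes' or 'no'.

Executing turtle program step by step:
Start: pos=(2,1), heading=270, pen down
RT 45: heading 270 -> 225
REPEAT 12 [
  -- iteration 1/12 --
  FD 11: (2,1) -> (-5.778,-6.778) [heading=225, draw]
  RT 30: heading 225 -> 195
  -- iteration 2/12 --
  FD 11: (-5.778,-6.778) -> (-16.403,-9.625) [heading=195, draw]
  RT 30: heading 195 -> 165
  -- iteration 3/12 --
  FD 11: (-16.403,-9.625) -> (-27.029,-6.778) [heading=165, draw]
  RT 30: heading 165 -> 135
  -- iteration 4/12 --
  FD 11: (-27.029,-6.778) -> (-34.807,1) [heading=135, draw]
  RT 30: heading 135 -> 105
  -- iteration 5/12 --
  FD 11: (-34.807,1) -> (-37.654,11.625) [heading=105, draw]
  RT 30: heading 105 -> 75
  -- iteration 6/12 --
  FD 11: (-37.654,11.625) -> (-34.807,22.25) [heading=75, draw]
  RT 30: heading 75 -> 45
  -- iteration 7/12 --
  FD 11: (-34.807,22.25) -> (-27.029,30.029) [heading=45, draw]
  RT 30: heading 45 -> 15
  -- iteration 8/12 --
  FD 11: (-27.029,30.029) -> (-16.403,32.876) [heading=15, draw]
  RT 30: heading 15 -> 345
  -- iteration 9/12 --
  FD 11: (-16.403,32.876) -> (-5.778,30.029) [heading=345, draw]
  RT 30: heading 345 -> 315
  -- iteration 10/12 --
  FD 11: (-5.778,30.029) -> (2,22.25) [heading=315, draw]
  RT 30: heading 315 -> 285
  -- iteration 11/12 --
  FD 11: (2,22.25) -> (4.847,11.625) [heading=285, draw]
  RT 30: heading 285 -> 255
  -- iteration 12/12 --
  FD 11: (4.847,11.625) -> (2,1) [heading=255, draw]
  RT 30: heading 255 -> 225
]
Final: pos=(2,1), heading=225, 12 segment(s) drawn

Start position: (2, 1)
Final position: (2, 1)
Distance = 0; < 1e-6 -> CLOSED

Answer: yes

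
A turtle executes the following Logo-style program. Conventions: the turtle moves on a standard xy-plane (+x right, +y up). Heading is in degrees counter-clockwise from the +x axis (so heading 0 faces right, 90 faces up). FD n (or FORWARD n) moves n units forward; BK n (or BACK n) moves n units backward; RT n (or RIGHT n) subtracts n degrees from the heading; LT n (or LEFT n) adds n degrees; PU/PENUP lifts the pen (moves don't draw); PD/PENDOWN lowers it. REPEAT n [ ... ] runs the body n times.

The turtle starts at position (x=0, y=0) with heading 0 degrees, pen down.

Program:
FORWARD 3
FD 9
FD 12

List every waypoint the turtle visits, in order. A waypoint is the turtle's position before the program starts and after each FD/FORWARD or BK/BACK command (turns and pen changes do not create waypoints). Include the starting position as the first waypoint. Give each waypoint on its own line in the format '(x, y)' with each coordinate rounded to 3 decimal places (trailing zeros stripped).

Answer: (0, 0)
(3, 0)
(12, 0)
(24, 0)

Derivation:
Executing turtle program step by step:
Start: pos=(0,0), heading=0, pen down
FD 3: (0,0) -> (3,0) [heading=0, draw]
FD 9: (3,0) -> (12,0) [heading=0, draw]
FD 12: (12,0) -> (24,0) [heading=0, draw]
Final: pos=(24,0), heading=0, 3 segment(s) drawn
Waypoints (4 total):
(0, 0)
(3, 0)
(12, 0)
(24, 0)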